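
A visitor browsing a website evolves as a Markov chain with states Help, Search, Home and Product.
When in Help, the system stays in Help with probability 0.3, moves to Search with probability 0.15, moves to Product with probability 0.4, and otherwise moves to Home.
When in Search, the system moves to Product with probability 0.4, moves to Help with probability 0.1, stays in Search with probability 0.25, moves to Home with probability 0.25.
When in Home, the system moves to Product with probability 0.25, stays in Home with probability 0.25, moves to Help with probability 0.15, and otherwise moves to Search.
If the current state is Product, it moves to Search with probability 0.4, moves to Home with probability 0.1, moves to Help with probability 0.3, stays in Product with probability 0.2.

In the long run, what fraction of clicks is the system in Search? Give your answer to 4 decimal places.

0.2934

Let the stationary distribution be π with π = πP and π_1 + π_2 + π_3 + π_4 = 1.
π_1 = 0.3·π_1 + 0.1·π_2 + 0.15·π_3 + 0.3·π_4
π_2 = 0.15·π_1 + 0.25·π_2 + 0.35·π_3 + 0.4·π_4
π_3 = 0.15·π_1 + 0.25·π_2 + 0.25·π_3 + 0.1·π_4
Solving with the normalization constraint gives π = (0.2140, 0.2934, 0.1820, 0.3106).
So the stationary probability of Search is 0.2934.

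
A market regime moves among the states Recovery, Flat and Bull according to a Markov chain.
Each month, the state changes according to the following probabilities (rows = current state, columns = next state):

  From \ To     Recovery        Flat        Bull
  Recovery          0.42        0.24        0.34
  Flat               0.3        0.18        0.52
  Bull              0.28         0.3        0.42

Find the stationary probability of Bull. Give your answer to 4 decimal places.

Let the stationary distribution be π with π = πP and π_1 + π_2 + π_3 = 1.
π_1 = 0.42·π_1 + 0.3·π_2 + 0.28·π_3
π_2 = 0.24·π_1 + 0.18·π_2 + 0.3·π_3
Solving with the normalization constraint gives π = (0.3314, 0.2501, 0.4185).
So the stationary probability of Bull is 0.4185.

0.4185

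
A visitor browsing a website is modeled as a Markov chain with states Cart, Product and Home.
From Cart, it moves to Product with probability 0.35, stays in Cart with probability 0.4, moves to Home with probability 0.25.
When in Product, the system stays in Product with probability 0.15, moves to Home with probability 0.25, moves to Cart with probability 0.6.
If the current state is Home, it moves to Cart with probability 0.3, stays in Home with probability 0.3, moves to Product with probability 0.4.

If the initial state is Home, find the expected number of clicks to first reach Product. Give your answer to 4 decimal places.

2.6087

Let t(s) be the expected number of clicks to first reach Product from state s, with t(Product) = 0. Conditioning on the first click:
t(Cart) = 1 + 0.4·t(Cart) + 0.25·t(Home)
t(Home) = 1 + 0.3·t(Cart) + 0.3·t(Home)
Solving: t(Cart) = 2.7536, t(Home) = 2.6087.
Expected clicks from Home to Product: 2.6087.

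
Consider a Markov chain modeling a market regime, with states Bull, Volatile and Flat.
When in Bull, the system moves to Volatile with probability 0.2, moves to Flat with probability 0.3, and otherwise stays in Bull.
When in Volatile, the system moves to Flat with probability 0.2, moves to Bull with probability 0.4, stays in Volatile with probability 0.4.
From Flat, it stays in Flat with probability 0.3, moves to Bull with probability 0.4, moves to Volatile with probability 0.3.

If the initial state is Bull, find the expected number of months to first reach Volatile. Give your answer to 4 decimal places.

Let t(s) be the expected number of months to first reach Volatile from state s, with t(Volatile) = 0. Conditioning on the first month:
t(Bull) = 1 + 0.5·t(Bull) + 0.3·t(Flat)
t(Flat) = 1 + 0.4·t(Bull) + 0.3·t(Flat)
Solving: t(Bull) = 4.3478, t(Flat) = 3.9130.
Expected months from Bull to Volatile: 4.3478.

4.3478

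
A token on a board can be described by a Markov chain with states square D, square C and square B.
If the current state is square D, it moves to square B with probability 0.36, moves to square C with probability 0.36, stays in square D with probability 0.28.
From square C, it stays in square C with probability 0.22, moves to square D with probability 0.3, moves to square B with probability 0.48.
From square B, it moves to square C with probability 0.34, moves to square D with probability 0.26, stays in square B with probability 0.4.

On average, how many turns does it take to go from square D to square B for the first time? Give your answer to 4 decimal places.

Let t(s) be the expected number of turns to first reach square B from state s, with t(square B) = 0. Conditioning on the first turn:
t(square D) = 1 + 0.28·t(square D) + 0.36·t(square C)
t(square C) = 1 + 0.3·t(square D) + 0.22·t(square C)
Solving: t(square D) = 2.5132, t(square C) = 2.2487.
Expected turns from square D to square B: 2.5132.

2.5132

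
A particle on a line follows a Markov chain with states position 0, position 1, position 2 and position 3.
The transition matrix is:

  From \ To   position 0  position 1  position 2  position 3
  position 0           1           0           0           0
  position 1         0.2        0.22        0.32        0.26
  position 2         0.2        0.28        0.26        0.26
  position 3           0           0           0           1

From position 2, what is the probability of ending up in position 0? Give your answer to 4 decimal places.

Let h(s) be the probability of absorption at position 0 starting from transient state s. Then h(position 0) = 1 and h(position 3) = 0. By first-step analysis:
h(position 1) = 0.2·1 + 0.22·h(position 1) + 0.32·h(position 2) + 0.26·0
h(position 2) = 0.2·1 + 0.28·h(position 1) + 0.26·h(position 2) + 0.26·0
Solving: h(position 1) = 0.4348, h(position 2) = 0.4348.
Starting from position 2, the probability is 0.4348.

0.4348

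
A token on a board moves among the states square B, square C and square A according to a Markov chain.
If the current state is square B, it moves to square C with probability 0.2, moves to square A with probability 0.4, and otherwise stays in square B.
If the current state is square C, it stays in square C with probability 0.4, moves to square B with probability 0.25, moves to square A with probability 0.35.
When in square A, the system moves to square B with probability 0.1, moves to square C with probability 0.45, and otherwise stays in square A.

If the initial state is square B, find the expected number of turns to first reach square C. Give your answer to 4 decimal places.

Let t(s) be the expected number of turns to first reach square C from state s, with t(square C) = 0. Conditioning on the first turn:
t(square B) = 1 + 0.4·t(square B) + 0.4·t(square A)
t(square A) = 1 + 0.1·t(square B) + 0.45·t(square A)
Solving: t(square B) = 3.2759, t(square A) = 2.4138.
Expected turns from square B to square C: 3.2759.

3.2759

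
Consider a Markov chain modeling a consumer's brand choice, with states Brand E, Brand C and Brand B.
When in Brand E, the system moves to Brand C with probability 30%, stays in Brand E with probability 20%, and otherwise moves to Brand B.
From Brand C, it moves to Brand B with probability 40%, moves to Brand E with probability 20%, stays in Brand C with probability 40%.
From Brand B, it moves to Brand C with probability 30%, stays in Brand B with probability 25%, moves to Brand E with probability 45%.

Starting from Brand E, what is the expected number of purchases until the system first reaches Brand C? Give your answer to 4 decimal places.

Let t(s) be the expected number of purchases to first reach Brand C from state s, with t(Brand C) = 0. Conditioning on the first purchase:
t(Brand E) = 1 + 0.2·t(Brand E) + 0.5·t(Brand B)
t(Brand B) = 1 + 0.45·t(Brand E) + 0.25·t(Brand B)
Solving: t(Brand E) = 3.3333, t(Brand B) = 3.3333.
Expected purchases from Brand E to Brand C: 3.3333.

3.3333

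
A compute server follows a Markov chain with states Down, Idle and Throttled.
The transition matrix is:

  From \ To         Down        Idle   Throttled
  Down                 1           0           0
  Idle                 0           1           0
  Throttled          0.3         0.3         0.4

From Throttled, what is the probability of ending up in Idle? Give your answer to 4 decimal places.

Let h(s) be the probability of absorption at Idle starting from transient state s. Then h(Idle) = 1 and h(Down) = 0. By first-step analysis:
h(Throttled) = 0.3·0 + 0.3·1 + 0.4·h(Throttled)
Solving: h(Throttled) = 0.5000.
Starting from Throttled, the probability is 0.5000.

0.5000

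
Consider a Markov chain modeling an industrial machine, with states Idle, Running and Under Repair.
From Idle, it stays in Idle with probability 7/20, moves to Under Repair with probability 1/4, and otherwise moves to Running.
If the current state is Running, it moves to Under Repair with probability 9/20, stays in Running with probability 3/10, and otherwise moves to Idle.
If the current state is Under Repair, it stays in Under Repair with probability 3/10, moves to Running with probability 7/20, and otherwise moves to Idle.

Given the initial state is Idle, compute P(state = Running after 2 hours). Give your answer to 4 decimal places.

Sum over the intermediate state after 1 hour:
P = P(Idle→Idle)·P(Idle→Running) + P(Idle→Running)·P(Running→Running) + P(Idle→Under Repair)·P(Under Repair→Running)
  = 0.35×0.4 + 0.4×0.3 + 0.25×0.35
  = 0.1400 + 0.1200 + 0.0875 = 0.3475

0.3475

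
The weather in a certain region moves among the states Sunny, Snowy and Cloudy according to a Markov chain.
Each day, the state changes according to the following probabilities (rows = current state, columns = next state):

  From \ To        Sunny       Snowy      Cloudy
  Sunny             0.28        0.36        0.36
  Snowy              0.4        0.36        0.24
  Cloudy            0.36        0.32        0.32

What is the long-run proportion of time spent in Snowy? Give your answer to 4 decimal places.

0.3478

Let the stationary distribution be π with π = πP and π_1 + π_2 + π_3 = 1.
π_1 = 0.28·π_1 + 0.4·π_2 + 0.36·π_3
π_2 = 0.36·π_1 + 0.36·π_2 + 0.32·π_3
Solving with the normalization constraint gives π = (0.3462, 0.3478, 0.3060).
So the stationary probability of Snowy is 0.3478.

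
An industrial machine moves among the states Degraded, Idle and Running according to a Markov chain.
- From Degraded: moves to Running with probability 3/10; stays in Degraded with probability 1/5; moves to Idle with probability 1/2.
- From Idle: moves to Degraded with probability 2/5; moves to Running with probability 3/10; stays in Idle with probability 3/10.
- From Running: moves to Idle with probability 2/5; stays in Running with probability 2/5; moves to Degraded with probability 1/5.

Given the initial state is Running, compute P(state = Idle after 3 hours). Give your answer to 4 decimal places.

0.3900

Propagate the distribution vector 3 hours from Running.
After 0 hours: (0.0000, 0.0000, 1.0000)
After 1 hour: (0.2000, 0.4000, 0.4000)
After 2 hours: (0.2800, 0.3800, 0.3400)
After 3 hours: (0.2760, 0.3900, 0.3340)
P(in Idle after 3 hours) = 0.3900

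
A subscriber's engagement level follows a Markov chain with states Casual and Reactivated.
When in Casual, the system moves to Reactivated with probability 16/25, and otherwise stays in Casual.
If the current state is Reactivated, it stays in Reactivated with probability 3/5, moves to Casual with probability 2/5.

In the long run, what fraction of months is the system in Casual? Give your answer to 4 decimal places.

0.3846

Let the stationary distribution be π with π = πP and π_1 + π_2 = 1.
π_1 = 0.36·π_1 + 0.4·π_2
Solving with the normalization constraint gives π = (0.3846, 0.6154).
So the stationary probability of Casual is 0.3846.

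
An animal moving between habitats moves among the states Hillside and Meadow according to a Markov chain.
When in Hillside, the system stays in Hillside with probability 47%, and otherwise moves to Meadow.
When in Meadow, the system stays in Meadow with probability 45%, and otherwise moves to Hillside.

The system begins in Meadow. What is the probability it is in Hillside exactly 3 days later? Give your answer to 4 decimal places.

Propagate the distribution vector 3 days from Meadow.
After 0 days: (0.0000, 1.0000)
After 1 day: (0.5500, 0.4500)
After 2 days: (0.5060, 0.4940)
After 3 days: (0.5095, 0.4905)
P(in Hillside after 3 days) = 0.5095

0.5095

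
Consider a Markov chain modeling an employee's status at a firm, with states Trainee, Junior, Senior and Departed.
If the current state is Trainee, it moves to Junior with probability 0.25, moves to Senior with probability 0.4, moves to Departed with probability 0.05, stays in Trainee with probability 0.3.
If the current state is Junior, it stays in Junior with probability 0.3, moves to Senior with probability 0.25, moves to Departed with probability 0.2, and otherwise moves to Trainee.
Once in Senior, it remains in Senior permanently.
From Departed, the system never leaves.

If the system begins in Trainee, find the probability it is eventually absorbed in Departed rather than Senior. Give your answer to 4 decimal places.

0.1988

Let h(s) be the probability of absorption at Departed starting from transient state s. Then h(Departed) = 1 and h(Senior) = 0. By first-step analysis:
h(Trainee) = 0.3·h(Trainee) + 0.25·h(Junior) + 0.4·0 + 0.05·1
h(Junior) = 0.25·h(Trainee) + 0.3·h(Junior) + 0.25·0 + 0.2·1
Solving: h(Trainee) = 0.1988, h(Junior) = 0.3567.
Starting from Trainee, the probability is 0.1988.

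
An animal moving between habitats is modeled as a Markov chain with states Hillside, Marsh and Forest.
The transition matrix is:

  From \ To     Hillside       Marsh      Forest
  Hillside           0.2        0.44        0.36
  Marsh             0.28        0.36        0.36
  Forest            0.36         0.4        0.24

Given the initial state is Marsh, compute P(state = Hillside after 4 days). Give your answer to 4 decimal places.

Propagate the distribution vector 4 days from Marsh.
After 0 days: (0.0000, 1.0000, 0.0000)
After 1 day: (0.2800, 0.3600, 0.3600)
After 2 days: (0.2864, 0.3968, 0.3168)
After 3 days: (0.2824, 0.3956, 0.3220)
After 4 days: (0.2832, 0.3955, 0.3214)
P(in Hillside after 4 days) = 0.2832

0.2832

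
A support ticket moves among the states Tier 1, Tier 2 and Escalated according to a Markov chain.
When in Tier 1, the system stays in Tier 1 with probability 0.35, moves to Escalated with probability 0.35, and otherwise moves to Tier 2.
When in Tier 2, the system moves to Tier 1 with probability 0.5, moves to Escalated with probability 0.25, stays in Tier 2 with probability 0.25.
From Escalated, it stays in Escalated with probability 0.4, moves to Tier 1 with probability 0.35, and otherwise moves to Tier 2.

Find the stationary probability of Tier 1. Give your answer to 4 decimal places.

0.3904

Let the stationary distribution be π with π = πP and π_1 + π_2 + π_3 = 1.
π_1 = 0.35·π_1 + 0.5·π_2 + 0.35·π_3
π_2 = 0.3·π_1 + 0.25·π_2 + 0.25·π_3
Solving with the normalization constraint gives π = (0.3904, 0.2695, 0.3401).
So the stationary probability of Tier 1 is 0.3904.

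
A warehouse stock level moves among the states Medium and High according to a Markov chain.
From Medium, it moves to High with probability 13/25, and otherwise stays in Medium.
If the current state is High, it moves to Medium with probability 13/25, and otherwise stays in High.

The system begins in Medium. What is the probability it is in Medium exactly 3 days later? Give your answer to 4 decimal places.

Propagate the distribution vector 3 days from Medium.
After 0 days: (1.0000, 0.0000)
After 1 day: (0.4800, 0.5200)
After 2 days: (0.5008, 0.4992)
After 3 days: (0.5000, 0.5000)
P(in Medium after 3 days) = 0.5000

0.5000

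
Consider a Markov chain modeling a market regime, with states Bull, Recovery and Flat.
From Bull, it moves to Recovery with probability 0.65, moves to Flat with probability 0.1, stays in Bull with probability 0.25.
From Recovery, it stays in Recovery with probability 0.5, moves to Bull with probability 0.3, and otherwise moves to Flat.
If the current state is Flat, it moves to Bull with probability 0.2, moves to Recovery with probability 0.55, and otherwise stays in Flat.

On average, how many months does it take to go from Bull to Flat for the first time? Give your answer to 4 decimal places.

6.3889

Let t(s) be the expected number of months to first reach Flat from state s, with t(Flat) = 0. Conditioning on the first month:
t(Bull) = 1 + 0.25·t(Bull) + 0.65·t(Recovery)
t(Recovery) = 1 + 0.3·t(Bull) + 0.5·t(Recovery)
Solving: t(Bull) = 6.3889, t(Recovery) = 5.8333.
Expected months from Bull to Flat: 6.3889.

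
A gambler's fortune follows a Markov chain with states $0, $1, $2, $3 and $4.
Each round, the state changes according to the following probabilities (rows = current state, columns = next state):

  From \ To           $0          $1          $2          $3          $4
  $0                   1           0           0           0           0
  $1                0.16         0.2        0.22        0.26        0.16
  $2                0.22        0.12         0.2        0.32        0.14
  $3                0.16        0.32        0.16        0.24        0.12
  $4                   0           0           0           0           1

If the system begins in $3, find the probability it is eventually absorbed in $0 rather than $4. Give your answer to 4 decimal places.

0.5610

Let h(s) be the probability of absorption at $0 starting from transient state s. Then h($0) = 1 and h($4) = 0. By first-step analysis:
h($1) = 0.16·1 + 0.2·h($1) + 0.22·h($2) + 0.26·h($3) + 0.16·0
h($2) = 0.22·1 + 0.12·h($1) + 0.2·h($2) + 0.32·h($3) + 0.14·0
h($3) = 0.16·1 + 0.32·h($1) + 0.16·h($2) + 0.24·h($3) + 0.12·0
Solving: h($1) = 0.5420, h($2) = 0.5807, h($3) = 0.5610.
Starting from $3, the probability is 0.5610.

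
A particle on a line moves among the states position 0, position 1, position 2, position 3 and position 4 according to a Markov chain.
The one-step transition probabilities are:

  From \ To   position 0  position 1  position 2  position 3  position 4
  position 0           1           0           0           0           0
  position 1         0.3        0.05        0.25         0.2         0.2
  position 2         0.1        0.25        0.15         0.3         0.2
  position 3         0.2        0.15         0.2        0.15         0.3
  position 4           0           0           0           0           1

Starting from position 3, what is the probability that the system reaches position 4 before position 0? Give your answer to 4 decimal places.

0.5751

Let h(s) be the probability of absorption at position 4 starting from transient state s. Then h(position 4) = 1 and h(position 0) = 0. By first-step analysis:
h(position 1) = 0.3·0 + 0.05·h(position 1) + 0.25·h(position 2) + 0.2·h(position 3) + 0.2·1
h(position 2) = 0.1·0 + 0.25·h(position 1) + 0.15·h(position 2) + 0.3·h(position 3) + 0.2·1
h(position 3) = 0.2·0 + 0.15·h(position 1) + 0.2·h(position 2) + 0.15·h(position 3) + 0.3·1
Solving: h(position 1) = 0.4844, h(position 2) = 0.5807, h(position 3) = 0.5751.
Starting from position 3, the probability is 0.5751.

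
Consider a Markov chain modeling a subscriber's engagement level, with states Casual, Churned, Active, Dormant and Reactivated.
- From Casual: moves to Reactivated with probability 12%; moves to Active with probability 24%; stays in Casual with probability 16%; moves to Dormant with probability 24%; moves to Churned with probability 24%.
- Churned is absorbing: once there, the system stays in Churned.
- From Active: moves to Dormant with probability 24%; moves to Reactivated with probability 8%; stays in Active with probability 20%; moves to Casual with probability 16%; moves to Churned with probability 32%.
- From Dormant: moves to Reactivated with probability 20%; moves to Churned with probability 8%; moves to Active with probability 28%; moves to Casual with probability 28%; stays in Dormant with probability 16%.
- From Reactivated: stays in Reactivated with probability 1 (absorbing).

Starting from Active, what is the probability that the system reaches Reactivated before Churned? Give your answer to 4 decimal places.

0.3120

Let h(s) be the probability of absorption at Reactivated starting from transient state s. Then h(Reactivated) = 1 and h(Churned) = 0. By first-step analysis:
h(Casual) = 0.16·h(Casual) + 0.24·0 + 0.24·h(Active) + 0.24·h(Dormant) + 0.12·1
h(Active) = 0.16·h(Casual) + 0.32·0 + 0.2·h(Active) + 0.24·h(Dormant) + 0.08·1
h(Dormant) = 0.28·h(Casual) + 0.08·0 + 0.28·h(Active) + 0.16·h(Dormant) + 0.2·1
Solving: h(Casual) = 0.3644, h(Active) = 0.3120, h(Dormant) = 0.4636.
Starting from Active, the probability is 0.3120.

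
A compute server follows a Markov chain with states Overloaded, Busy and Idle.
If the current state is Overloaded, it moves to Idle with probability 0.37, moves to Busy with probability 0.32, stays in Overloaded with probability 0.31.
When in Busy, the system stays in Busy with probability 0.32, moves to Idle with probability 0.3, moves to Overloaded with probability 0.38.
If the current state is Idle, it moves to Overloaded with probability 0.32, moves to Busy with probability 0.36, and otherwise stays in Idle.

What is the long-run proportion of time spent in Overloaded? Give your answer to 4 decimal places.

0.3366

Let the stationary distribution be π with π = πP and π_1 + π_2 + π_3 = 1.
π_1 = 0.31·π_1 + 0.38·π_2 + 0.32·π_3
π_2 = 0.32·π_1 + 0.32·π_2 + 0.36·π_3
Solving with the normalization constraint gives π = (0.3366, 0.3332, 0.3302).
So the stationary probability of Overloaded is 0.3366.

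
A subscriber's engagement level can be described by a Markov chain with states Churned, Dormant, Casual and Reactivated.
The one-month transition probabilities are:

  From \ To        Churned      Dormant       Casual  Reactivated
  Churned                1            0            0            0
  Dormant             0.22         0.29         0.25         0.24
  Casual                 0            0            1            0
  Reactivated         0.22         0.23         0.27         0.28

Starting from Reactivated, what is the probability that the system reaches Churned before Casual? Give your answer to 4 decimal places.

Let h(s) be the probability of absorption at Churned starting from transient state s. Then h(Churned) = 1 and h(Casual) = 0. By first-step analysis:
h(Dormant) = 0.22·1 + 0.29·h(Dormant) + 0.25·0 + 0.24·h(Reactivated)
h(Reactivated) = 0.22·1 + 0.23·h(Dormant) + 0.27·0 + 0.28·h(Reactivated)
Solving: h(Dormant) = 0.4632, h(Reactivated) = 0.4535.
Starting from Reactivated, the probability is 0.4535.

0.4535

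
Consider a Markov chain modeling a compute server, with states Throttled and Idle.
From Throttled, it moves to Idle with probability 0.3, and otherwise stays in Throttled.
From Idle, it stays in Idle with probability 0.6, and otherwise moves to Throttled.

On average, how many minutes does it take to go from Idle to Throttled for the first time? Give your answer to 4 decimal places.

Let t(s) be the expected number of minutes to first reach Throttled from state s, with t(Throttled) = 0. Conditioning on the first minute:
t(Idle) = 1 + 0.6·t(Idle)
Solving: t(Idle) = 2.5000.
Expected minutes from Idle to Throttled: 2.5000.

2.5000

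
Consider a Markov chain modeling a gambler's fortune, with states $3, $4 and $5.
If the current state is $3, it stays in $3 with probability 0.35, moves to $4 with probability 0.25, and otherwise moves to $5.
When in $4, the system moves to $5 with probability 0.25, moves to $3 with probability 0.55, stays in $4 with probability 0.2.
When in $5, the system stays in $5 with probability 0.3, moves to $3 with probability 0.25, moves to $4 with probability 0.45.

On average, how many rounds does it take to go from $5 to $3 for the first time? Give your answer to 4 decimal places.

2.7933

Let t(s) be the expected number of rounds to first reach $3 from state s, with t($3) = 0. Conditioning on the first round:
t($4) = 1 + 0.2·t($4) + 0.25·t($5)
t($5) = 1 + 0.45·t($4) + 0.3·t($5)
Solving: t($4) = 2.1229, t($5) = 2.7933.
Expected rounds from $5 to $3: 2.7933.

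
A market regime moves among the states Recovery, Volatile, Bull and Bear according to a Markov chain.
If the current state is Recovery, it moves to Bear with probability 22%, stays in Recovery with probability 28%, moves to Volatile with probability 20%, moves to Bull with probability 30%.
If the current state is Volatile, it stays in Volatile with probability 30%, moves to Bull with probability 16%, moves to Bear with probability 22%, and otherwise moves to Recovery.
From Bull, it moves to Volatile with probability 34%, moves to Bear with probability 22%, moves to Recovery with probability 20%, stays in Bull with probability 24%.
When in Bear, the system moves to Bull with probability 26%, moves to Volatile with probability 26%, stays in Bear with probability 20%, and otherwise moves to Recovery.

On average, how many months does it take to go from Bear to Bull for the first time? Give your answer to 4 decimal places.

4.0595

Let t(s) be the expected number of months to first reach Bull from state s, with t(Bull) = 0. Conditioning on the first month:
t(Recovery) = 1 + 0.28·t(Recovery) + 0.2·t(Volatile) + 0.22·t(Bear)
t(Volatile) = 1 + 0.32·t(Recovery) + 0.3·t(Volatile) + 0.22·t(Bear)
t(Bear) = 1 + 0.28·t(Recovery) + 0.26·t(Volatile) + 0.2·t(Bear)
Solving: t(Recovery) = 3.8722, t(Volatile) = 4.4746, t(Bear) = 4.0595.
Expected months from Bear to Bull: 4.0595.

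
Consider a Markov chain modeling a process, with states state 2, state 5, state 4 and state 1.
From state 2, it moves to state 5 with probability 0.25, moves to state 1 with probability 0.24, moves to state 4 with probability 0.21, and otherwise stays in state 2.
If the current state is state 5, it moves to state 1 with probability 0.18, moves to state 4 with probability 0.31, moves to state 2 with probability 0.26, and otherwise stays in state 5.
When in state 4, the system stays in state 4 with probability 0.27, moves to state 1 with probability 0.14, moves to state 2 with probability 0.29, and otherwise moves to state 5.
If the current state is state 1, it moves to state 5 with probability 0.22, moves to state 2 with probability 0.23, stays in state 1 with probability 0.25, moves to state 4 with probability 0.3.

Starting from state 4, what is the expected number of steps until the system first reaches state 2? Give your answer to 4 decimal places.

Let t(s) be the expected number of steps to first reach state 2 from state s, with t(state 2) = 0. Conditioning on the first step:
t(state 5) = 1 + 0.25·t(state 5) + 0.31·t(state 4) + 0.18·t(state 1)
t(state 4) = 1 + 0.3·t(state 5) + 0.27·t(state 4) + 0.14·t(state 1)
t(state 1) = 1 + 0.22·t(state 5) + 0.3·t(state 4) + 0.25·t(state 1)
Solving: t(state 5) = 3.7956, t(state 4) = 3.6813, t(state 1) = 3.9192.
Expected steps from state 4 to state 2: 3.6813.

3.6813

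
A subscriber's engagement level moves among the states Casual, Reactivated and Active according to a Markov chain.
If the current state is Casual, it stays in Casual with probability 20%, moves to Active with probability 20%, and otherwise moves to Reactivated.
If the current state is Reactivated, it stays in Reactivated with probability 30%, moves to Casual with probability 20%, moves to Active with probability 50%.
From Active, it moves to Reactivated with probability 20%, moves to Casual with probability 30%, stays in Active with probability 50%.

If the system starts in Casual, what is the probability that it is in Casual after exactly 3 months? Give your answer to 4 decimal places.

0.2440

Propagate the distribution vector 3 months from Casual.
After 0 months: (1.0000, 0.0000, 0.0000)
After 1 month: (0.2000, 0.6000, 0.2000)
After 2 months: (0.2200, 0.3400, 0.4400)
After 3 months: (0.2440, 0.3220, 0.4340)
P(in Casual after 3 months) = 0.2440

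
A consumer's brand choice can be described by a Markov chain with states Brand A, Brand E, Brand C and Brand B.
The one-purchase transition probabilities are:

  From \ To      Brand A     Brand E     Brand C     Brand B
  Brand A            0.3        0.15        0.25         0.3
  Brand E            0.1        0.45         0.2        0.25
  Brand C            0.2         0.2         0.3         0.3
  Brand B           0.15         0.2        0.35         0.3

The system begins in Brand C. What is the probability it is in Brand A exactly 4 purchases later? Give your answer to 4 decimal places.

Propagate the distribution vector 4 purchases from Brand C.
After 0 purchases: (0.0000, 0.0000, 1.0000, 0.0000)
After 1 purchase: (0.2000, 0.2000, 0.3000, 0.3000)
After 2 purchases: (0.1850, 0.2400, 0.2850, 0.2900)
After 3 purchases: (0.1800, 0.2508, 0.2813, 0.2880)
After 4 purchases: (0.1785, 0.2537, 0.2803, 0.2875)
P(in Brand A after 4 purchases) = 0.1785

0.1785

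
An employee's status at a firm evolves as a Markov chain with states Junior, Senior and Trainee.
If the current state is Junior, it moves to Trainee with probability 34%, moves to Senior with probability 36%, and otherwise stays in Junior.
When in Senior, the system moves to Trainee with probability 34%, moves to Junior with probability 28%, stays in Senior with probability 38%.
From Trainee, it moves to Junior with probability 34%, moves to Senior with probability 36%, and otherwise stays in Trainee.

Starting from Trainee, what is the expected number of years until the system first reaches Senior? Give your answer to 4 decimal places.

2.7778

Let t(s) be the expected number of years to first reach Senior from state s, with t(Senior) = 0. Conditioning on the first year:
t(Junior) = 1 + 0.3·t(Junior) + 0.34·t(Trainee)
t(Trainee) = 1 + 0.34·t(Junior) + 0.3·t(Trainee)
Solving: t(Junior) = 2.7778, t(Trainee) = 2.7778.
Expected years from Trainee to Senior: 2.7778.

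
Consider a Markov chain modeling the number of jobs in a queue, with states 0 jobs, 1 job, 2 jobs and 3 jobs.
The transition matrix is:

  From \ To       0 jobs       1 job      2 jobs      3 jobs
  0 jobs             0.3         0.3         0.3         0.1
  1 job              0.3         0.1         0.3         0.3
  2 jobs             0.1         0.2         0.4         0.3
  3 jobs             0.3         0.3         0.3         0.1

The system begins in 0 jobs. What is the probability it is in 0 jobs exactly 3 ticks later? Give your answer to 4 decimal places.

Propagate the distribution vector 3 ticks from 0 jobs.
After 0 ticks: (1.0000, 0.0000, 0.0000, 0.0000)
After 1 tick: (0.3000, 0.3000, 0.3000, 0.1000)
After 2 ticks: (0.2400, 0.2100, 0.3300, 0.2200)
After 3 ticks: (0.2340, 0.2250, 0.3330, 0.2080)
P(in 0 jobs after 3 ticks) = 0.2340

0.2340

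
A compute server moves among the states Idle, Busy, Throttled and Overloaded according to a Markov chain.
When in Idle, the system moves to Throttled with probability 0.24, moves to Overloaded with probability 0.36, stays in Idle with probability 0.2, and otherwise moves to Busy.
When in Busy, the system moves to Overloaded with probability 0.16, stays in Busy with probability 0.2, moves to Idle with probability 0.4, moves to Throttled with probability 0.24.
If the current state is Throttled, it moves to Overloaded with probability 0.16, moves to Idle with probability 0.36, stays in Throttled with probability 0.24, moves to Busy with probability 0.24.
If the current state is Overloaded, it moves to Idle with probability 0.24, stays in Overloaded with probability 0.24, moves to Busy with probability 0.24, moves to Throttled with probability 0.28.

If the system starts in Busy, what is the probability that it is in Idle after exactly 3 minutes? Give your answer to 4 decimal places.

0.2927

Propagate the distribution vector 3 minutes from Busy.
After 0 minutes: (0.0000, 1.0000, 0.0000, 0.0000)
After 1 minute: (0.4000, 0.2000, 0.2400, 0.1600)
After 2 minutes: (0.2848, 0.2160, 0.2464, 0.2528)
After 3 minutes: (0.2927, 0.2200, 0.2501, 0.2372)
P(in Idle after 3 minutes) = 0.2927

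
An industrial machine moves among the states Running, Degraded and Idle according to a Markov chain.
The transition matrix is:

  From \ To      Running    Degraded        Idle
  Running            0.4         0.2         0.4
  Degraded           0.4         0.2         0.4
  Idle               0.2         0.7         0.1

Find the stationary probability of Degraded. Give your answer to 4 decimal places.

0.3538

Let the stationary distribution be π with π = πP and π_1 + π_2 + π_3 = 1.
π_1 = 0.4·π_1 + 0.4·π_2 + 0.2·π_3
π_2 = 0.2·π_1 + 0.2·π_2 + 0.7·π_3
Solving with the normalization constraint gives π = (0.3385, 0.3538, 0.3077).
So the stationary probability of Degraded is 0.3538.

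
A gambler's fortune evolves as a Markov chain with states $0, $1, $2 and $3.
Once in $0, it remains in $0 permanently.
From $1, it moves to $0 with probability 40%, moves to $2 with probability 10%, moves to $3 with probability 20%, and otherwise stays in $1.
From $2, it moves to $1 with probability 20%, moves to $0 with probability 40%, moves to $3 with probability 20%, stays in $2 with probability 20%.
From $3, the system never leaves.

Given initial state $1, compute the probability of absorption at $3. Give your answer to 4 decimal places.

Let h(s) be the probability of absorption at $3 starting from transient state s. Then h($3) = 1 and h($0) = 0. By first-step analysis:
h($1) = 0.4·0 + 0.3·h($1) + 0.1·h($2) + 0.2·1
h($2) = 0.4·0 + 0.2·h($1) + 0.2·h($2) + 0.2·1
Solving: h($1) = 0.3333, h($2) = 0.3333.
Starting from $1, the probability is 0.3333.

0.3333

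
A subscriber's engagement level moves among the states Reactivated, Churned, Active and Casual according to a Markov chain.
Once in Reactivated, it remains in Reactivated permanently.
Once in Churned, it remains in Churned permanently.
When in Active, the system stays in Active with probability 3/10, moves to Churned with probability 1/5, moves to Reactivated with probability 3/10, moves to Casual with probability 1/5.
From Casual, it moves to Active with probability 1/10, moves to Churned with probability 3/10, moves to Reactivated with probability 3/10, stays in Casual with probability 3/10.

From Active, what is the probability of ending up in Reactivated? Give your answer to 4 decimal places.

0.5745

Let h(s) be the probability of absorption at Reactivated starting from transient state s. Then h(Reactivated) = 1 and h(Churned) = 0. By first-step analysis:
h(Active) = 0.3·1 + 0.2·0 + 0.3·h(Active) + 0.2·h(Casual)
h(Casual) = 0.3·1 + 0.3·0 + 0.1·h(Active) + 0.3·h(Casual)
Solving: h(Active) = 0.5745, h(Casual) = 0.5106.
Starting from Active, the probability is 0.5745.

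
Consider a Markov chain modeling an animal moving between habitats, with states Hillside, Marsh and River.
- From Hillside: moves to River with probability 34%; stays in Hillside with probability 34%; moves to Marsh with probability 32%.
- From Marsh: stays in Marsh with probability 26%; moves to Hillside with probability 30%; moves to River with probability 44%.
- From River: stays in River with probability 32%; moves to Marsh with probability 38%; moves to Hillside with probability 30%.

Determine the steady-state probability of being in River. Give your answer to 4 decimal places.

Let the stationary distribution be π with π = πP and π_1 + π_2 + π_3 = 1.
π_1 = 0.34·π_1 + 0.3·π_2 + 0.3·π_3
π_2 = 0.32·π_1 + 0.26·π_2 + 0.38·π_3
Solving with the normalization constraint gives π = (0.3125, 0.3225, 0.3650).
So the stationary probability of River is 0.3650.

0.3650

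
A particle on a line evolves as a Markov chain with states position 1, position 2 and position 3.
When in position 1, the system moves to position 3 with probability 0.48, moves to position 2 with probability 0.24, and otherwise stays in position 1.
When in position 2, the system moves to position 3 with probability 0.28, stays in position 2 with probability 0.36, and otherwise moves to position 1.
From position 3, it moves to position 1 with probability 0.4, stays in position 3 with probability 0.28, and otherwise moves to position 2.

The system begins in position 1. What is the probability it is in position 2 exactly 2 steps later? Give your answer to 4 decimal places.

Sum over the intermediate state after 1 step:
P = P(position 1→position 1)·P(position 1→position 2) + P(position 1→position 2)·P(position 2→position 2) + P(position 1→position 3)·P(position 3→position 2)
  = 0.28×0.24 + 0.24×0.36 + 0.48×0.32
  = 0.0672 + 0.0864 + 0.1536 = 0.3072

0.3072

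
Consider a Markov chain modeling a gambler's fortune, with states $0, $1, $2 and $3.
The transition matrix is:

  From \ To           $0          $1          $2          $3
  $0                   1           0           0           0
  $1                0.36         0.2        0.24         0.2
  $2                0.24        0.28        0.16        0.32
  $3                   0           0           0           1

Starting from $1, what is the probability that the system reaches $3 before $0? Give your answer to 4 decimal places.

Let h(s) be the probability of absorption at $3 starting from transient state s. Then h($3) = 1 and h($0) = 0. By first-step analysis:
h($1) = 0.36·0 + 0.2·h($1) + 0.24·h($2) + 0.2·1
h($2) = 0.24·0 + 0.28·h($1) + 0.16·h($2) + 0.32·1
Solving: h($1) = 0.4048, h($2) = 0.5159.
Starting from $1, the probability is 0.4048.

0.4048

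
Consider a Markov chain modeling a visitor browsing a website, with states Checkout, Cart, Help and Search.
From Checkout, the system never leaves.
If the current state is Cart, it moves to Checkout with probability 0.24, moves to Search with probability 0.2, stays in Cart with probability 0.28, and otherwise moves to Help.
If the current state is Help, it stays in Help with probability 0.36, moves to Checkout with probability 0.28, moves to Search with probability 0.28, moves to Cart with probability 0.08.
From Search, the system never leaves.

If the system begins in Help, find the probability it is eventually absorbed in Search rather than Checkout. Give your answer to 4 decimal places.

Let h(s) be the probability of absorption at Search starting from transient state s. Then h(Search) = 1 and h(Checkout) = 0. By first-step analysis:
h(Cart) = 0.24·0 + 0.28·h(Cart) + 0.28·h(Help) + 0.2·1
h(Help) = 0.28·0 + 0.08·h(Cart) + 0.36·h(Help) + 0.28·1
Solving: h(Cart) = 0.4708, h(Help) = 0.4964.
Starting from Help, the probability is 0.4964.

0.4964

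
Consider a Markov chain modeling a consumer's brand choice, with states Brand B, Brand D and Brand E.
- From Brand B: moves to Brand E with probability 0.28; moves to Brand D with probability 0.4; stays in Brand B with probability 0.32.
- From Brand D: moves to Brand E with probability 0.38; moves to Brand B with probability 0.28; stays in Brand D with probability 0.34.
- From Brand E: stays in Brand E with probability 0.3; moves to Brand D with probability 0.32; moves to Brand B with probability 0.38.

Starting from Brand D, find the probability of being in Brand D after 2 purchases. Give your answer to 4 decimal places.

Sum over the intermediate state after 1 purchase:
P = P(Brand D→Brand B)·P(Brand B→Brand D) + P(Brand D→Brand D)·P(Brand D→Brand D) + P(Brand D→Brand E)·P(Brand E→Brand D)
  = 0.28×0.4 + 0.34×0.34 + 0.38×0.32
  = 0.1120 + 0.1156 + 0.1216 = 0.3492

0.3492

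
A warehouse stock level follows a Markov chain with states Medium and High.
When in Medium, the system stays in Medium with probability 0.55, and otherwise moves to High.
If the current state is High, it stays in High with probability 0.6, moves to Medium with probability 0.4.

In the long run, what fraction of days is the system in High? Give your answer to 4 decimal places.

Let the stationary distribution be π with π = πP and π_1 + π_2 = 1.
π_1 = 0.55·π_1 + 0.4·π_2
Solving with the normalization constraint gives π = (0.4706, 0.5294).
So the stationary probability of High is 0.5294.

0.5294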